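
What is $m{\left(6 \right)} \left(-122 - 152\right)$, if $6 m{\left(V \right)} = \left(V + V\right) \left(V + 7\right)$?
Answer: $-7124$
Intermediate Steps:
$m{\left(V \right)} = \frac{V \left(7 + V\right)}{3}$ ($m{\left(V \right)} = \frac{\left(V + V\right) \left(V + 7\right)}{6} = \frac{2 V \left(7 + V\right)}{6} = \frac{V \left(7 + V\right)}{3}$)
$m{\left(6 \right)} \left(-122 - 152\right) = \frac{1}{3} \cdot 6 \left(7 + 6\right) \left(-122 - 152\right) = \frac{1}{3} \cdot 6 \cdot 13 \left(-274\right) = 26 \left(-274\right) = -7124$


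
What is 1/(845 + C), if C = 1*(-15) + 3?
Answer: 1/833 ≈ 0.0012005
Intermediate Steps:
C = -12 (C = -15 + 3 = -12)
1/(845 + C) = 1/(845 - 12) = 1/833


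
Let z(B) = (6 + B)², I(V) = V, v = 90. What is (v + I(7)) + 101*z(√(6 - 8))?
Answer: 3531 + 1212*I*√2 ≈ 3531.0 + 1714.0*I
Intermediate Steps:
(v + I(7)) + 101*z(√(6 - 8)) = (90 + 7) + 101*(6 + √(6 - 8))² = 97 + 101*(6 + √(-2))² = 97 + 101*(6 + I*√2)²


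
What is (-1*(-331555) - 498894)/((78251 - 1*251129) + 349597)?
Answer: -167339/176719 ≈ -0.94692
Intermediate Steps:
(-1*(-331555) - 498894)/((78251 - 1*251129) + 349597) = (331555 - 498894)/((78251 - 251129) + 349597) = -167339/(-172878 + 349597) = -167339/176719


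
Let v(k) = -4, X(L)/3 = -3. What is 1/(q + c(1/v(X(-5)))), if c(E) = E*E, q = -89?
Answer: -16/1423 ≈ -0.011244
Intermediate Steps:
X(L) = -9 (X(L) = 3*(-3) = -9)
c(E) = E²
1/(q + c(1/v(X(-5)))) = 1/(-89 + (1/(-4))²) = 1/(-89 + (-¼)²) = 1/(-89 + 1/16) = 1/(-1423/16) = -16/1423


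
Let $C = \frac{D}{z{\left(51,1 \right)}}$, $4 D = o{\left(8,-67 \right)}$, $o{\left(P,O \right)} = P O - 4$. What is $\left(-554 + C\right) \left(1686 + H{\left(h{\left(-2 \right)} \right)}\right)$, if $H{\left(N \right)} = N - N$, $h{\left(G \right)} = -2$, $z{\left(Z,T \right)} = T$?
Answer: $-1161654$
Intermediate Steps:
$o{\left(P,O \right)} = -4 + O P$ ($o{\left(P,O \right)} = O P - 4 = -4 + O P$)
$D = -135$ ($D = \frac{-4 - 536}{4} = \frac{1}{4} \left(-540\right) = -135$)
$H{\left(N \right)} = 0$
$C = -135$ ($C = - \frac{135}{1} = \left(-135\right) 1 = -135$)
$\left(-554 + C\right) \left(1686 + H{\left(h{\left(-2 \right)} \right)}\right) = \left(-554 - 135\right) \left(1686 + 0\right) = \left(-689\right) 1686 = -1161654$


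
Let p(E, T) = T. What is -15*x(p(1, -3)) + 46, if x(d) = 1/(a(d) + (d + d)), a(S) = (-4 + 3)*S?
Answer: 51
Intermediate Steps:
a(S) = -S
x(d) = 1/d (x(d) = 1/(-d + (d + d)) = 1/(-d + 2*d) = 1/d)
-15*x(p(1, -3)) + 46 = -15/(-3) + 46 = -15*(-⅓) + 46 = 5 + 46 = 51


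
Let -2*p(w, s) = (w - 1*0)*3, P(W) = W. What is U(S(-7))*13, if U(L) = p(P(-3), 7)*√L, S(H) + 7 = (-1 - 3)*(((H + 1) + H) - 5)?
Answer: 117*√65/2 ≈ 471.64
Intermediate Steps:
S(H) = 9 - 8*H (S(H) = -7 + (-1 - 3)*(((H + 1) + H) - 5) = -7 - 4*(((1 + H) + H) - 5) = -7 - 4*((1 + 2*H) - 5) = -7 - 4*(-4 + 2*H) = -7 + (16 - 8*H) = 9 - 8*H)
p(w, s) = -3*w/2 (p(w, s) = -(w - 1*0)*3/2 = -(w + 0)*3/2 = -w*3/2 = -3*w/2)
U(L) = 9*√L/2 (U(L) = (-3/2*(-3))*√L = 9*√L/2)
U(S(-7))*13 = (9*√(9 - 8*(-7))/2)*13 = (9*√(9 + 56)/2)*13 = (9*√65/2)*13 = 117*√65/2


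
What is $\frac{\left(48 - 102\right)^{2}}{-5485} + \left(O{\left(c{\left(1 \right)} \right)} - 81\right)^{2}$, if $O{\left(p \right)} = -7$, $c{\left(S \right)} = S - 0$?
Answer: $\frac{42472924}{5485} \approx 7743.5$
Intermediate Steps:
$c{\left(S \right)} = S$ ($c{\left(S \right)} = S + 0 = S$)
$\frac{\left(48 - 102\right)^{2}}{-5485} + \left(O{\left(c{\left(1 \right)} \right)} - 81\right)^{2} = \frac{\left(48 - 102\right)^{2}}{-5485} + \left(-7 - 81\right)^{2} = \left(-54\right)^{2} \left(- \frac{1}{5485}\right) + \left(-88\right)^{2} = 2916 \left(- \frac{1}{5485}\right) + 7744 = - \frac{2916}{5485} + 7744 = \frac{42472924}{5485}$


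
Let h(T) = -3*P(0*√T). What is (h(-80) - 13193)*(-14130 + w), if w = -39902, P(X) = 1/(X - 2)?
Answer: 712763128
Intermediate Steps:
P(X) = 1/(-2 + X)
h(T) = 3/2 (h(T) = -3/(-2 + 0*√T) = -3/(-2 + 0) = -3/(-2) = -3*(-½) = 3/2)
(h(-80) - 13193)*(-14130 + w) = (3/2 - 13193)*(-14130 - 39902) = -26383/2*(-54032) = 712763128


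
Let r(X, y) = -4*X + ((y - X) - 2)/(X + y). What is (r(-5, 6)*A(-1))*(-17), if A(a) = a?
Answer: 493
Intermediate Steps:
r(X, y) = -4*X + (-2 + y - X)/(X + y)
(r(-5, 6)*A(-1))*(-17) = (((-2 + 6 - 1*(-5) - 4*(-5)**2 - 4*(-5)*6)/(-5 + 6))*(-1))*(-17) = (((-2 + 6 + 5 - 4*25 + 120)/1)*(-1))*(-17) = ((1*(-2 + 6 + 5 - 100 + 120))*(-1))*(-17) = ((1*29)*(-1))*(-17) = (29*(-1))*(-17) = -29*(-17) = 493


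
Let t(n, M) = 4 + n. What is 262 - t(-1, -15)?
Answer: 259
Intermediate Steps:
262 - t(-1, -15) = 262 - (4 - 1) = 262 - 1*3 = 262 - 3 = 259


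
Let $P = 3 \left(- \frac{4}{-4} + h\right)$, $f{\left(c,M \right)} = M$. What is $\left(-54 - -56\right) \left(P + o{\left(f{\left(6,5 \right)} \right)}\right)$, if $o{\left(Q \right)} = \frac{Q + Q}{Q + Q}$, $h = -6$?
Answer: $-28$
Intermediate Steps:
$o{\left(Q \right)} = 1$ ($o{\left(Q \right)} = \frac{2 Q}{2 Q} = 2 Q \frac{1}{2 Q} = 1$)
$P = -15$ ($P = 3 \left(- \frac{4}{-4} - 6\right) = 3 \left(\left(-4\right) \left(- \frac{1}{4}\right) - 6\right) = 3 \left(1 - 6\right) = 3 \left(-5\right) = -15$)
$\left(-54 - -56\right) \left(P + o{\left(f{\left(6,5 \right)} \right)}\right) = \left(-54 - -56\right) \left(-15 + 1\right) = \left(-54 + 56\right) \left(-14\right) = 2 \left(-14\right) = -28$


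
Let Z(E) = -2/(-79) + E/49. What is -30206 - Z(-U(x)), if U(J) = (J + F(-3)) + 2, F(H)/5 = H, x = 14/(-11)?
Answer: -1286215167/42581 ≈ -30206.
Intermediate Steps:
x = -14/11 (x = 14*(-1/11) = -14/11 ≈ -1.2727)
F(H) = 5*H
U(J) = -13 + J (U(J) = (J + 5*(-3)) + 2 = (J - 15) + 2 = (-15 + J) + 2 = -13 + J)
Z(E) = 2/79 + E/49 (Z(E) = -2*(-1/79) + E*(1/49) = 2/79 + E/49)
-30206 - Z(-U(x)) = -30206 - (2/79 + (-(-13 - 14/11))/49) = -30206 - (2/79 + (-1*(-157/11))/49) = -30206 - (2/79 + (1/49)*(157/11)) = -30206 - (2/79 + 157/539) = -30206 - 1*13481/42581 = -30206 - 13481/42581 = -1286215167/42581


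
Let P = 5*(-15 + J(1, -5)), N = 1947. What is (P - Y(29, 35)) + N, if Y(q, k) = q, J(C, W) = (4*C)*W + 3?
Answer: 1758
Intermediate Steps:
J(C, W) = 3 + 4*C*W (J(C, W) = 4*C*W + 3 = 3 + 4*C*W)
P = -160 (P = 5*(-15 + (3 + 4*1*(-5))) = 5*(-15 + (3 - 20)) = 5*(-15 - 17) = 5*(-32) = -160)
(P - Y(29, 35)) + N = (-160 - 1*29) + 1947 = (-160 - 29) + 1947 = -189 + 1947 = 1758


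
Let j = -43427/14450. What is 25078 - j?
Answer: 362420527/14450 ≈ 25081.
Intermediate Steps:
j = -43427/14450 (j = -43427*1/14450 = -43427/14450 ≈ -3.0053)
25078 - j = 25078 - 1*(-43427/14450) = 25078 + 43427/14450 = 362420527/14450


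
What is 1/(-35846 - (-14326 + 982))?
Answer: -1/22502 ≈ -4.4441e-5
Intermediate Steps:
1/(-35846 - (-14326 + 982)) = 1/(-35846 - 1*(-13344)) = 1/(-35846 + 13344) = 1/(-22502) = -1/22502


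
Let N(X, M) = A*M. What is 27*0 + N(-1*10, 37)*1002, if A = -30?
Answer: -1112220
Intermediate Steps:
N(X, M) = -30*M
27*0 + N(-1*10, 37)*1002 = 27*0 - 30*37*1002 = 0 - 1110*1002 = 0 - 1112220 = -1112220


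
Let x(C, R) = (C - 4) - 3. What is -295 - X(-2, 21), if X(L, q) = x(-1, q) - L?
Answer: -289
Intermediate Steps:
x(C, R) = -7 + C (x(C, R) = (-4 + C) - 3 = -7 + C)
X(L, q) = -8 - L (X(L, q) = (-7 - 1) - L = -8 - L)
-295 - X(-2, 21) = -295 - (-8 - 1*(-2)) = -295 - (-8 + 2) = -295 - 1*(-6) = -295 + 6 = -289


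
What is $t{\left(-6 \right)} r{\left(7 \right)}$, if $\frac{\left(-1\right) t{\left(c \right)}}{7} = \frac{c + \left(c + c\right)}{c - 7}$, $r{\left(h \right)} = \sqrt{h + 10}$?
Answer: $- \frac{126 \sqrt{17}}{13} \approx -39.962$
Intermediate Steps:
$r{\left(h \right)} = \sqrt{10 + h}$
$t{\left(c \right)} = - \frac{21 c}{-7 + c}$ ($t{\left(c \right)} = - 7 \frac{c + \left(c + c\right)}{c - 7} = - 7 \frac{c + 2 c}{-7 + c} = - 7 \frac{3 c}{-7 + c} = - \frac{21 c}{-7 + c}$)
$t{\left(-6 \right)} r{\left(7 \right)} = \left(-21\right) \left(-6\right) \frac{1}{-7 - 6} \sqrt{10 + 7} = \left(-21\right) \left(-6\right) \frac{1}{-13} \sqrt{17} = \left(-21\right) \left(-6\right) \left(- \frac{1}{13}\right) \sqrt{17} = - \frac{126 \sqrt{17}}{13}$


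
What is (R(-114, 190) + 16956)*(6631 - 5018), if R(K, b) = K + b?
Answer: 27472616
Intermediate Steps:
(R(-114, 190) + 16956)*(6631 - 5018) = ((-114 + 190) + 16956)*(6631 - 5018) = (76 + 16956)*1613 = 17032*1613 = 27472616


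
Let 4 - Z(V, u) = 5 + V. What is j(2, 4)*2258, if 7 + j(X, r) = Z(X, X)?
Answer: -22580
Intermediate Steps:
Z(V, u) = -1 - V (Z(V, u) = 4 - (5 + V) = 4 + (-5 - V) = -1 - V)
j(X, r) = -8 - X (j(X, r) = -7 + (-1 - X) = -8 - X)
j(2, 4)*2258 = (-8 - 1*2)*2258 = (-8 - 2)*2258 = -10*2258 = -22580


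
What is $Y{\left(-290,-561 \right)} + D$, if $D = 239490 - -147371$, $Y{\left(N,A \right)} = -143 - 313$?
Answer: $386405$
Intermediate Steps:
$Y{\left(N,A \right)} = -456$
$D = 386861$ ($D = 239490 + 147371 = 386861$)
$Y{\left(-290,-561 \right)} + D = -456 + 386861 = 386405$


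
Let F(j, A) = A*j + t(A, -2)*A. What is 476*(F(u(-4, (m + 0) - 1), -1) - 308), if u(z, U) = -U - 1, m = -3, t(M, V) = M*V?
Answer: -148988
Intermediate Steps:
u(z, U) = -1 - U
F(j, A) = -2*A² + A*j (F(j, A) = A*j + (A*(-2))*A = A*j + (-2*A)*A = A*j - 2*A² = -2*A² + A*j)
476*(F(u(-4, (m + 0) - 1), -1) - 308) = 476*(-((-1 - ((-3 + 0) - 1)) - 2*(-1)) - 308) = 476*(-((-1 - (-3 - 1)) + 2) - 308) = 476*(-((-1 - 1*(-4)) + 2) - 308) = 476*(-((-1 + 4) + 2) - 308) = 476*(-(3 + 2) - 308) = 476*(-1*5 - 308) = 476*(-5 - 308) = 476*(-313) = -148988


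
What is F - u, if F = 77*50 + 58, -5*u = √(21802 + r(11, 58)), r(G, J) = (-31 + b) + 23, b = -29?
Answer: 3908 + √21765/5 ≈ 3937.5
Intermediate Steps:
r(G, J) = -37 (r(G, J) = (-31 - 29) + 23 = -60 + 23 = -37)
u = -√21765/5 (u = -√(21802 - 37)/5 = -√21765/5 ≈ -29.506)
F = 3908 (F = 3850 + 58 = 3908)
F - u = 3908 - (-1)*√21765/5 = 3908 + √21765/5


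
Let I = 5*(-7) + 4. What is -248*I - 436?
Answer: 7252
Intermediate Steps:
I = -31 (I = -35 + 4 = -31)
-248*I - 436 = -248*(-31) - 436 = 7688 - 436 = 7252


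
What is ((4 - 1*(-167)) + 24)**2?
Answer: 38025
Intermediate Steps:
((4 - 1*(-167)) + 24)**2 = ((4 + 167) + 24)**2 = (171 + 24)**2 = 195**2 = 38025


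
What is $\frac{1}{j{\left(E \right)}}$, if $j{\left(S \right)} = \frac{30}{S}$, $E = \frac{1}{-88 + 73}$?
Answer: $- \frac{1}{450} \approx -0.0022222$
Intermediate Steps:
$E = - \frac{1}{15}$ ($E = \frac{1}{-15} = - \frac{1}{15} \approx -0.066667$)
$\frac{1}{j{\left(E \right)}} = \frac{1}{30 \frac{1}{- \frac{1}{15}}} = \frac{1}{30 \left(-15\right)} = \frac{1}{-450} = - \frac{1}{450}$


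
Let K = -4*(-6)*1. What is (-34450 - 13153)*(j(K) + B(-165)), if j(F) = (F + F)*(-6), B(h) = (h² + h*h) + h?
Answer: -2570419191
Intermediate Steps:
K = 24 (K = 24*1 = 24)
B(h) = h + 2*h² (B(h) = (h² + h²) + h = 2*h² + h = h + 2*h²)
j(F) = -12*F (j(F) = (2*F)*(-6) = -12*F)
(-34450 - 13153)*(j(K) + B(-165)) = (-34450 - 13153)*(-12*24 - 165*(1 + 2*(-165))) = -47603*(-288 - 165*(1 - 330)) = -47603*(-288 - 165*(-329)) = -47603*(-288 + 54285) = -47603*53997 = -2570419191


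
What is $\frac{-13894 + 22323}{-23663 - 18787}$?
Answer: $- \frac{8429}{42450} \approx -0.19856$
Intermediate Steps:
$\frac{-13894 + 22323}{-23663 - 18787} = \frac{8429}{-42450} = 8429 \left(- \frac{1}{42450}\right) = - \frac{8429}{42450}$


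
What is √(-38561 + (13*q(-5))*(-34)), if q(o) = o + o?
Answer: I*√34141 ≈ 184.77*I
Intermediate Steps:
q(o) = 2*o
√(-38561 + (13*q(-5))*(-34)) = √(-38561 + (13*(2*(-5)))*(-34)) = √(-38561 + (13*(-10))*(-34)) = √(-38561 - 130*(-34)) = √(-38561 + 4420) = √(-34141) = I*√34141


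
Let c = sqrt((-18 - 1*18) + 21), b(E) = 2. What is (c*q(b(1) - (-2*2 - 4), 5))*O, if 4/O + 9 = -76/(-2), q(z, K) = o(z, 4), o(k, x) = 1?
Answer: 4*I*sqrt(15)/29 ≈ 0.5342*I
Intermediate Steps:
c = I*sqrt(15) (c = sqrt((-18 - 18) + 21) = sqrt(-36 + 21) = sqrt(-15) = I*sqrt(15) ≈ 3.873*I)
q(z, K) = 1
O = 4/29 (O = 4/(-9 - 76/(-2)) = 4/(-9 - 76*(-1/2)) = 4/(-9 + 38) = 4/29 ≈ 0.13793)
(c*q(b(1) - (-2*2 - 4), 5))*O = ((I*sqrt(15))*1)*(4/29) = (I*sqrt(15))*(4/29) = 4*I*sqrt(15)/29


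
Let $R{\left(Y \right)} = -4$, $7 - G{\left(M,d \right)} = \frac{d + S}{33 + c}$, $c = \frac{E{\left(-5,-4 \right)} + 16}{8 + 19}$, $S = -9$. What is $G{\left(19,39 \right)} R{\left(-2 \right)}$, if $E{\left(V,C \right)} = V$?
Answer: $- \frac{11008}{451} \approx -24.408$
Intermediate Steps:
$c = \frac{11}{27}$ ($c = \frac{-5 + 16}{8 + 19} = \frac{11}{27} \approx 0.40741$)
$G{\left(M,d \right)} = \frac{6557}{902} - \frac{27 d}{902}$ ($G{\left(M,d \right)} = 7 - \frac{d - 9}{33 + \frac{11}{27}} = 7 - \frac{-9 + d}{\frac{902}{27}} = 7 - \left(-9 + d\right) \frac{27}{902} = 7 - \left(- \frac{243}{902} + \frac{27 d}{902}\right) = \frac{6557}{902} - \frac{27 d}{902}$)
$G{\left(19,39 \right)} R{\left(-2 \right)} = \left(\frac{6557}{902} - \frac{1053}{902}\right) \left(-4\right) = \frac{2752}{451} \left(-4\right) = - \frac{11008}{451}$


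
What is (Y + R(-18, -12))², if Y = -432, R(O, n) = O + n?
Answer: 213444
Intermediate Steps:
(Y + R(-18, -12))² = (-432 + (-18 - 12))² = (-432 - 30)² = (-462)² = 213444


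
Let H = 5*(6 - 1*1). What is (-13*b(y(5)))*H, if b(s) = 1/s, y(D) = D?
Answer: -65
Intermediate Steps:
H = 25 (H = 5*(6 - 1) = 5*5 = 25)
(-13*b(y(5)))*H = -13/5*25 = -65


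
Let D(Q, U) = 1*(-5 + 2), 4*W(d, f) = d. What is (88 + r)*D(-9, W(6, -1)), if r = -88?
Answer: 0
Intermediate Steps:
W(d, f) = d/4
D(Q, U) = -3 (D(Q, U) = 1*(-3) = -3)
(88 + r)*D(-9, W(6, -1)) = (88 - 88)*(-3) = 0*(-3) = 0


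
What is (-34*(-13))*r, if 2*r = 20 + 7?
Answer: 5967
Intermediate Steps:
r = 27/2 (r = (20 + 7)/2 = (½)*27 = 27/2 ≈ 13.500)
(-34*(-13))*r = -34*(-13)*(27/2) = 442*(27/2) = 5967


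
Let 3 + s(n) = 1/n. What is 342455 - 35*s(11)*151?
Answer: 3936125/11 ≈ 3.5783e+5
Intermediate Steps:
s(n) = -3 + 1/n
342455 - 35*s(11)*151 = 342455 - 35*(-3 + 1/11)*151 = 342455 - 35*(-32/11)*151 = 342455 + (1120/11)*151 = 342455 + 169120/11 = 3936125/11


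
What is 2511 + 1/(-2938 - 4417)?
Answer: 18468404/7355 ≈ 2511.0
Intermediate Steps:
2511 + 1/(-2938 - 4417) = 2511 + 1/(-7355) = 2511 - 1/7355 = 18468404/7355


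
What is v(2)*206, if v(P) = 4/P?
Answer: 412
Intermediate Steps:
v(2)*206 = (4/2)*206 = (4*(½))*206 = 2*206 = 412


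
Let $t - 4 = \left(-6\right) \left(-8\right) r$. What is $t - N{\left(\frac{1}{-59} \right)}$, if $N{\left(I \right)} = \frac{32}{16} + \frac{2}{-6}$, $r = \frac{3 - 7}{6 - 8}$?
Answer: $\frac{295}{3} \approx 98.333$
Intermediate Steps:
$r = 2$ ($r = - \frac{4}{-2} = \left(-4\right) \left(- \frac{1}{2}\right) = 2$)
$N{\left(I \right)} = \frac{5}{3}$ ($N{\left(I \right)} = 32 \cdot \frac{1}{16} + 2 \left(- \frac{1}{6}\right) = 2 - \frac{1}{3} = \frac{5}{3}$)
$t = 100$ ($t = 4 + \left(-6\right) \left(-8\right) 2 = 4 + 48 \cdot 2 = 4 + 96 = 100$)
$t - N{\left(\frac{1}{-59} \right)} = 100 - \frac{5}{3} = \frac{295}{3}$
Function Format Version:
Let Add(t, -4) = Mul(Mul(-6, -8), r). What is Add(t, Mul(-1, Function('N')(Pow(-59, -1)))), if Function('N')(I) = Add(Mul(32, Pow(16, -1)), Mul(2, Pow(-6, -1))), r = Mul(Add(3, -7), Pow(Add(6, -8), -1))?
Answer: Rational(295, 3) ≈ 98.333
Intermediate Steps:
r = 2 (r = Mul(-4, Pow(-2, -1)) = Mul(-4, Rational(-1, 2)) = 2)
Function('N')(I) = Rational(5, 3) (Function('N')(I) = Add(Mul(32, Rational(1, 16)), Mul(2, Rational(-1, 6))) = Add(2, Rational(-1, 3)) = Rational(5, 3))
t = 100 (t = Add(4, Mul(Mul(-6, -8), 2)) = Add(4, Mul(48, 2)) = Add(4, 96) = 100)
Add(t, Mul(-1, Function('N')(Pow(-59, -1)))) = Add(100, Mul(-1, Rational(5, 3))) = Add(100, Rational(-5, 3)) = Rational(295, 3)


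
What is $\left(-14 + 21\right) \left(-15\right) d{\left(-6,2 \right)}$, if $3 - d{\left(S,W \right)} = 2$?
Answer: $-105$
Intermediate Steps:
$d{\left(S,W \right)} = 1$ ($d{\left(S,W \right)} = 3 - 2 = 1$)
$\left(-14 + 21\right) \left(-15\right) d{\left(-6,2 \right)} = \left(-14 + 21\right) \left(-15\right) 1 = 7 \left(-15\right) 1 = \left(-105\right) 1 = -105$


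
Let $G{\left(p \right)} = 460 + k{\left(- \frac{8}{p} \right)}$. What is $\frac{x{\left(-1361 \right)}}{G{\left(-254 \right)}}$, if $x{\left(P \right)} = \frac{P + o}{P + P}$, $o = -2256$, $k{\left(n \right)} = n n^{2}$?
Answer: $\frac{7409001311}{2564821496168} \approx 0.0028887$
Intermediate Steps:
$k{\left(n \right)} = n^{3}$
$G{\left(p \right)} = 460 - \frac{512}{p^{3}}$ ($G{\left(p \right)} = 460 + \left(- \frac{8}{p}\right)^{3} = 460 - \frac{512}{p^{3}}$)
$x{\left(P \right)} = \frac{-2256 + P}{2 P}$ ($x{\left(P \right)} = \frac{P - 2256}{P + P} = \frac{-2256 + P}{2 P}$)
$\frac{x{\left(-1361 \right)}}{G{\left(-254 \right)}} = \frac{\frac{1}{2} \frac{1}{-1361} \left(-2256 - 1361\right)}{460 - \frac{512}{-16387064}} = \frac{\frac{1}{2} \left(- \frac{1}{1361}\right) \left(-3617\right)}{460 - - \frac{64}{2048383}} = \frac{3617}{2722 \left(460 + \frac{64}{2048383}\right)} = \frac{3617}{2722 \cdot \frac{942256244}{2048383}} = \frac{3617}{2722} \cdot \frac{2048383}{942256244} = \frac{7409001311}{2564821496168}$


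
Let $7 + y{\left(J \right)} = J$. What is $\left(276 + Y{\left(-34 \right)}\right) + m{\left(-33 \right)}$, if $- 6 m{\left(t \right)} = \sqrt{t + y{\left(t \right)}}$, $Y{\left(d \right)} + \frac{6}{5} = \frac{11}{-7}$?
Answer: $\frac{9563}{35} - \frac{i \sqrt{73}}{6} \approx 273.23 - 1.424 i$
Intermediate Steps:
$y{\left(J \right)} = -7 + J$
$Y{\left(d \right)} = - \frac{97}{35}$ ($Y{\left(d \right)} = - \frac{6}{5} + \frac{11}{-7} = - \frac{6}{5} + 11 \left(- \frac{1}{7}\right) = - \frac{6}{5} - \frac{11}{7} = - \frac{97}{35}$)
$m{\left(t \right)} = - \frac{\sqrt{-7 + 2 t}}{6}$ ($m{\left(t \right)} = - \frac{\sqrt{t + \left(-7 + t\right)}}{6} = - \frac{\sqrt{-7 + 2 t}}{6}$)
$\left(276 + Y{\left(-34 \right)}\right) + m{\left(-33 \right)} = \left(276 - \frac{97}{35}\right) - \frac{\sqrt{-7 + 2 \left(-33\right)}}{6} = \frac{9563}{35} - \frac{\sqrt{-7 - 66}}{6} = \frac{9563}{35} - \frac{\sqrt{-73}}{6} = \frac{9563}{35} - \frac{i \sqrt{73}}{6}$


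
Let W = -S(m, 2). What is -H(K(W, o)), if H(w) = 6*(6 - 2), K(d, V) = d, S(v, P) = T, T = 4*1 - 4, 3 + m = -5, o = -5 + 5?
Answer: -24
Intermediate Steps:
o = 0
m = -8 (m = -3 - 5 = -8)
T = 0 (T = 4 - 4 = 0)
S(v, P) = 0
W = 0 (W = -1*0 = 0)
H(w) = 24 (H(w) = 6*4 = 24)
-H(K(W, o)) = -1*24 = -24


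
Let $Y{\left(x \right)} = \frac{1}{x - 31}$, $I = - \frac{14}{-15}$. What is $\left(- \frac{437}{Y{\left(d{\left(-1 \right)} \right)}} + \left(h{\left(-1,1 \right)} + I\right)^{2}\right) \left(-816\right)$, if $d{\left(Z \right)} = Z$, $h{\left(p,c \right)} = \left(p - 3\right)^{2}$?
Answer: $- \frac{873369152}{75} \approx -1.1645 \cdot 10^{7}$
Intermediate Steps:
$h{\left(p,c \right)} = \left(-3 + p\right)^{2}$
$I = \frac{14}{15}$ ($I = \left(-14\right) \left(- \frac{1}{15}\right) = \frac{14}{15} \approx 0.93333$)
$Y{\left(x \right)} = \frac{1}{-31 + x}$
$\left(- \frac{437}{Y{\left(d{\left(-1 \right)} \right)}} + \left(h{\left(-1,1 \right)} + I\right)^{2}\right) \left(-816\right) = \left(- \frac{437}{\frac{1}{-31 - 1}} + \left(\left(-3 - 1\right)^{2} + \frac{14}{15}\right)^{2}\right) \left(-816\right) = \left(- \frac{437}{\frac{1}{-32}} + \left(\left(-4\right)^{2} + \frac{14}{15}\right)^{2}\right) \left(-816\right) = \left(- \frac{437}{- \frac{1}{32}} + \left(16 + \frac{14}{15}\right)^{2}\right) \left(-816\right) = \left(\left(-437\right) \left(-32\right) + \left(\frac{254}{15}\right)^{2}\right) \left(-816\right) = \left(13984 + \frac{64516}{225}\right) \left(-816\right) = \frac{3210916}{225} \left(-816\right) = - \frac{873369152}{75}$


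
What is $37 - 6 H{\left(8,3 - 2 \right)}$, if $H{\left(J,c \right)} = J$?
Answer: $-11$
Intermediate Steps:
$37 - 6 H{\left(8,3 - 2 \right)} = 37 - 48 = -11$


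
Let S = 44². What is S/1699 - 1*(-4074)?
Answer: 6923662/1699 ≈ 4075.1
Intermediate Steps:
S = 1936
S/1699 - 1*(-4074) = 1936/1699 - 1*(-4074) = 1936*(1/1699) + 4074 = 1936/1699 + 4074 = 6923662/1699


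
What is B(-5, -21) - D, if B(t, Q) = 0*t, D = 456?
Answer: -456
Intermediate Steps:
B(t, Q) = 0
B(-5, -21) - D = 0 - 1*456 = 0 - 456 = -456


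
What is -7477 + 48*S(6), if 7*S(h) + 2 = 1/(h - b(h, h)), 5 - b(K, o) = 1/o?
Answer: -366757/49 ≈ -7484.8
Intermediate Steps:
b(K, o) = 5 - 1/o
S(h) = -2/7 + 1/(7*(-5 + h + 1/h)) (S(h) = -2/7 + 1/(7*(h - (5 - 1/h))) = -2/7 + 1/(7*(h + (-5 + 1/h))) = -2/7 + 1/(7*(-5 + h + 1/h)))
-7477 + 48*S(6) = -7477 + 48*((-2 + 10*6 + 6*(1 - 2*6))/(7*(1 + 6*(-5 + 6)))) = -7477 + 48*((-2 + 60 + 6*(1 - 12))/(7*(1 + 6*1))) = -7477 + 48*((-2 + 60 + 6*(-11))/(7*(1 + 6))) = -7477 + 48*((⅐)*(-2 + 60 - 66)/7) = -7477 + 48*((⅐)*(⅐)*(-8)) = -7477 + 48*(-8/49) = -7477 - 384/49 = -366757/49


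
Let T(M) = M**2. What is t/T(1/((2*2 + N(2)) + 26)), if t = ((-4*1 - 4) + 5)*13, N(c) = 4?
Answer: -45084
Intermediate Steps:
t = -39 (t = ((-4 - 4) + 5)*13 = (-8 + 5)*13 = -3*13 = -39)
t/T(1/((2*2 + N(2)) + 26)) = -39*((2*2 + 4) + 26)**2 = -39*((4 + 4) + 26)**2 = -39*(8 + 26)**2 = -39/((1/34)**2) = -39/1/1156 = -39*1156 = -45084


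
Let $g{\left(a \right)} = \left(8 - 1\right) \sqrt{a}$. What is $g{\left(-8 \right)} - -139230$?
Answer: $139230 + 14 i \sqrt{2} \approx 1.3923 \cdot 10^{5} + 19.799 i$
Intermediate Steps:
$g{\left(a \right)} = 7 \sqrt{a}$ ($g{\left(a \right)} = \left(8 - 1\right) \sqrt{a} = 7 \sqrt{a}$)
$g{\left(-8 \right)} - -139230 = 7 \sqrt{-8} - -139230 = 7 \cdot 2 i \sqrt{2} + 139230 = 14 i \sqrt{2} + 139230 = 139230 + 14 i \sqrt{2}$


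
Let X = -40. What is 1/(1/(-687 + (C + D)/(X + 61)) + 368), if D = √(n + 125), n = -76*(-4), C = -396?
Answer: 3850332377/1416916859893 + √429/1416916859893 ≈ 0.0027174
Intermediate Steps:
n = 304
D = √429 (D = √(304 + 125) = √429 ≈ 20.712)
1/(1/(-687 + (C + D)/(X + 61)) + 368) = 1/(1/(-687 + (-396 + √429)/(-40 + 61)) + 368) = 1/(1/(-687 + (-396 + √429)/21) + 368) = 1/(1/(-687 + (-396 + √429)*(1/21)) + 368) = 1/(1/(-687 + (-132/7 + √429/21)) + 368) = 1/(1/(-4941/7 + √429/21) + 368) = 1/(368 + 1/(-4941/7 + √429/21))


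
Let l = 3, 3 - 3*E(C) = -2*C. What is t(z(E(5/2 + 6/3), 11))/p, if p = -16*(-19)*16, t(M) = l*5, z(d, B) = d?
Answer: 15/4864 ≈ 0.0030839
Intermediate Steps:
E(C) = 1 + 2*C/3 (E(C) = 1 - (-2)*C/3 = 1 + 2*C/3)
t(M) = 15 (t(M) = 3*5 = 15)
p = 4864 (p = 304*16 = 4864)
t(z(E(5/2 + 6/3), 11))/p = 15/4864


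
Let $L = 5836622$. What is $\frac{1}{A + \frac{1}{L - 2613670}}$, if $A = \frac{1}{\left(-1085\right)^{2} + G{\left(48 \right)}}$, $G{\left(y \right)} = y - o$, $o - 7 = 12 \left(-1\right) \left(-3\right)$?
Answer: $\frac{1897077891480}{2200091} \approx 8.6227 \cdot 10^{5}$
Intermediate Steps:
$o = 43$ ($o = 7 + 12 \left(-1\right) \left(-3\right) = 7 - -36 = 7 + 36 = 43$)
$G{\left(y \right)} = -43 + y$ ($G{\left(y \right)} = y - 43 = -43 + y$)
$A = \frac{1}{1177230}$ ($A = \frac{1}{\left(-1085\right)^{2} + \left(-43 + 48\right)} = \frac{1}{1177225 + 5} = \frac{1}{1177230} \approx 8.4945 \cdot 10^{-7}$)
$\frac{1}{A + \frac{1}{L - 2613670}} = \frac{1}{\frac{1}{1177230} + \frac{1}{5836622 - 2613670}} = \frac{1}{\frac{1}{1177230} + \frac{1}{3222952}} = \frac{1}{\frac{2200091}{1897077891480}} = \frac{1897077891480}{2200091}$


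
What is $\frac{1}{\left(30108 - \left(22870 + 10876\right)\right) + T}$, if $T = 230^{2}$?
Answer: $\frac{1}{49262} \approx 2.03 \cdot 10^{-5}$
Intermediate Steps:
$T = 52900$
$\frac{1}{\left(30108 - \left(22870 + 10876\right)\right) + T} = \frac{1}{\left(30108 - \left(22870 + 10876\right)\right) + 52900} = \frac{1}{\left(30108 - 33746\right) + 52900} = \frac{1}{-3638 + 52900} = \frac{1}{49262}$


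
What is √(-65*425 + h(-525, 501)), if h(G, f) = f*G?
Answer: 5*I*√11626 ≈ 539.12*I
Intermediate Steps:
h(G, f) = G*f
√(-65*425 + h(-525, 501)) = √(-65*425 - 525*501) = √(-27625 - 263025) = √(-290650) = 5*I*√11626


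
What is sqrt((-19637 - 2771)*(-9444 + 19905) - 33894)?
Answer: I*sqrt(234443982) ≈ 15312.0*I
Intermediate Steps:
sqrt((-19637 - 2771)*(-9444 + 19905) - 33894) = sqrt(-22408*10461 - 33894) = sqrt(-234410088 - 33894) = sqrt(-234443982) = I*sqrt(234443982)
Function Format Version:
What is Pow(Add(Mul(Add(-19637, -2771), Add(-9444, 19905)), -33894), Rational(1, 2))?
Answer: Mul(I, Pow(234443982, Rational(1, 2))) ≈ Mul(15312., I)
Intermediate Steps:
Pow(Add(Mul(Add(-19637, -2771), Add(-9444, 19905)), -33894), Rational(1, 2)) = Pow(Add(Mul(-22408, 10461), -33894), Rational(1, 2)) = Pow(Add(-234410088, -33894), Rational(1, 2)) = Pow(-234443982, Rational(1, 2)) = Mul(I, Pow(234443982, Rational(1, 2)))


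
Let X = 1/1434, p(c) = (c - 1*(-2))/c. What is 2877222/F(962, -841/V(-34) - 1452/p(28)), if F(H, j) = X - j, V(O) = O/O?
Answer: 20629681740/15746759 ≈ 1310.1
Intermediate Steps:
V(O) = 1
p(c) = (2 + c)/c (p(c) = (c + 2)/c = (2 + c)/c)
X = 1/1434 ≈ 0.00069735
F(H, j) = 1/1434 - j
2877222/F(962, -841/V(-34) - 1452/p(28)) = 2877222/(1/1434 - (-841/1 - 1452*28/(2 + 28))) = 2877222/(1/1434 - (-841*1 - 1452/((1/28)*30))) = 2877222/(1/1434 - (-841 - 1452/15/14)) = 2877222/(1/1434 - (-841 - 1452*14/15)) = 2877222/(1/1434 - (-841 - 6776/5)) = 2877222/(1/1434 - 1*(-10981/5)) = 2877222/(1/1434 + 10981/5) = 2877222/(15746759/7170) = 2877222*(7170/15746759) = 20629681740/15746759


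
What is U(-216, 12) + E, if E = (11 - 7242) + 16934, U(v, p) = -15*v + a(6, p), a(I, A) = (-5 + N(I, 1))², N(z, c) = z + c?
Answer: 12947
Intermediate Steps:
N(z, c) = c + z
a(I, A) = (-4 + I)² (a(I, A) = (-5 + (1 + I))² = (-4 + I)²)
U(v, p) = 4 - 15*v (U(v, p) = -15*v + (-4 + 6)² = -15*v + 2² = -15*v + 4 = 4 - 15*v)
E = 9703 (E = -7231 + 16934 = 9703)
U(-216, 12) + E = (4 - 15*(-216)) + 9703 = (4 + 3240) + 9703 = 3244 + 9703 = 12947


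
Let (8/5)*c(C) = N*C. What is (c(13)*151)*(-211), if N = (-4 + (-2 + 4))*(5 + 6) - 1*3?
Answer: 51774125/8 ≈ 6.4718e+6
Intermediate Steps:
N = -25 (N = (-4 + 2)*11 - 3 = -2*11 - 3 = -22 - 3 = -25)
c(C) = -125*C/8 (c(C) = 5*(-25*C)/8 = -125*C/8)
(c(13)*151)*(-211) = (-125/8*13*151)*(-211) = -1625/8*151*(-211) = -245375/8*(-211) = 51774125/8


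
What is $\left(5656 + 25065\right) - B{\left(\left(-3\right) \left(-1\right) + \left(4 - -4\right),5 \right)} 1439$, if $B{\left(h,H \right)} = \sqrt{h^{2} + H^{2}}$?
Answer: $30721 - 1439 \sqrt{146} \approx 13334.0$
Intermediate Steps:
$B{\left(h,H \right)} = \sqrt{H^{2} + h^{2}}$
$\left(5656 + 25065\right) - B{\left(\left(-3\right) \left(-1\right) + \left(4 - -4\right),5 \right)} 1439 = \left(5656 + 25065\right) - \sqrt{5^{2} + \left(\left(-3\right) \left(-1\right) + \left(4 - -4\right)\right)^{2}} \cdot 1439 = 30721 - \sqrt{25 + \left(3 + \left(4 + 4\right)\right)^{2}} \cdot 1439 = 30721 - \sqrt{25 + \left(3 + 8\right)^{2}} \cdot 1439 = 30721 - \sqrt{25 + 11^{2}} \cdot 1439 = 30721 - \sqrt{25 + 121} \cdot 1439 = 30721 - \sqrt{146} \cdot 1439 = 30721 - 1439 \sqrt{146}$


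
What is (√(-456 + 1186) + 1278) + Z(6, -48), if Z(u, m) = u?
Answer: 1284 + √730 ≈ 1311.0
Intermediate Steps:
(√(-456 + 1186) + 1278) + Z(6, -48) = (√(-456 + 1186) + 1278) + 6 = (√730 + 1278) + 6 = (1278 + √730) + 6 = 1284 + √730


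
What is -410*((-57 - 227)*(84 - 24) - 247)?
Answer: 7087670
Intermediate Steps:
-410*((-57 - 227)*(84 - 24) - 247) = -410*(-284*60 - 247) = -410*(-17040 - 247) = -410*(-17287) = 7087670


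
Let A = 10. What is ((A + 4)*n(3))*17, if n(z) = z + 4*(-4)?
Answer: -3094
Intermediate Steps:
n(z) = -16 + z (n(z) = z - 16 = -16 + z)
((A + 4)*n(3))*17 = ((10 + 4)*(-16 + 3))*17 = (14*(-13))*17 = -182*17 = -3094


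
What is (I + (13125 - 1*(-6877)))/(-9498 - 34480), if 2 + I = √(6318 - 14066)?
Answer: -10000/21989 - I*√1937/21989 ≈ -0.45477 - 0.0020015*I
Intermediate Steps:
I = -2 + 2*I*√1937 (I = -2 + √(6318 - 14066) = -2 + √(-7748) = -2 + 2*I*√1937 ≈ -2.0 + 88.023*I)
(I + (13125 - 1*(-6877)))/(-9498 - 34480) = ((-2 + 2*I*√1937) + (13125 - 1*(-6877)))/(-9498 - 34480) = ((-2 + 2*I*√1937) + (13125 + 6877))/(-43978) = ((-2 + 2*I*√1937) + 20002)*(-1/43978) = (20000 + 2*I*√1937)*(-1/43978) = -10000/21989 - I*√1937/21989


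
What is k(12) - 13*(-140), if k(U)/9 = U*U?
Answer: 3116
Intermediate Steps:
k(U) = 9*U**2 (k(U) = 9*(U*U) = 9*U**2)
k(12) - 13*(-140) = 9*12**2 - 13*(-140) = 9*144 + 1820 = 1296 + 1820 = 3116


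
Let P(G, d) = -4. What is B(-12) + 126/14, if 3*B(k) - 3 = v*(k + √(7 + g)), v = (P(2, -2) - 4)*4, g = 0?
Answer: 138 - 32*√7/3 ≈ 109.78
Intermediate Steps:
v = -32 (v = (-4 - 4)*4 = -8*4 = -32)
B(k) = 1 - 32*k/3 - 32*√7/3 (B(k) = 1 + (-32*(k + √(7 + 0)))/3 = 1 + (-32*(k + √7))/3 = 1 + (-32*k - 32*√7)/3 = 1 + (-32*k/3 - 32*√7/3) = 1 - 32*k/3 - 32*√7/3)
B(-12) + 126/14 = (1 - 32/3*(-12) - 32*√7/3) + 126/14 = (1 + 128 - 32*√7/3) + (1/14)*126 = (129 - 32*√7/3) + 9 = 138 - 32*√7/3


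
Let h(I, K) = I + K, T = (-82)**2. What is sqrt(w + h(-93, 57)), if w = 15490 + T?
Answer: sqrt(22178) ≈ 148.92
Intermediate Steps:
T = 6724
w = 22214 (w = 15490 + 6724 = 22214)
sqrt(w + h(-93, 57)) = sqrt(22214 + (-93 + 57)) = sqrt(22214 - 36) = sqrt(22178)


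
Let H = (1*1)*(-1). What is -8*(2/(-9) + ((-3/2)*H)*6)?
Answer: -632/9 ≈ -70.222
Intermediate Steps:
H = -1 (H = 1*(-1) = -1)
-8*(2/(-9) + ((-3/2)*H)*6) = -8*(2/(-9) + (-3/2*(-1))*6) = -8*(2*(-⅑) + (-3*½*(-1))*6) = -8*(-2/9 - 3/2*(-1)*6) = -8*(-2/9 + (3/2)*6) = -8*(-2/9 + 9) = -8*79/9 = -632/9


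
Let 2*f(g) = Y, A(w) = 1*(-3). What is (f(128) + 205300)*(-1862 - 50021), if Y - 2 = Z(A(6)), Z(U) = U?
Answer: -21303107917/2 ≈ -1.0652e+10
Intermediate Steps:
A(w) = -3
Y = -1 (Y = 2 - 3 = -1)
f(g) = -½ (f(g) = (½)*(-1) = -½)
(f(128) + 205300)*(-1862 - 50021) = (-½ + 205300)*(-1862 - 50021) = (410599/2)*(-51883) = -21303107917/2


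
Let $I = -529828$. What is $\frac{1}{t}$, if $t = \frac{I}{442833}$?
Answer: $- \frac{442833}{529828} \approx -0.8358$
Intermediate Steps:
$t = - \frac{529828}{442833} \approx -1.1965$
$\frac{1}{t} = \frac{1}{- \frac{529828}{442833}} = - \frac{442833}{529828}$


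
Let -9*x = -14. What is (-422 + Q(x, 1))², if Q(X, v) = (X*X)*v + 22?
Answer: 1037097616/6561 ≈ 1.5807e+5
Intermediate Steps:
x = 14/9 (x = -⅑*(-14) = 14/9 ≈ 1.5556)
Q(X, v) = 22 + v*X² (Q(X, v) = X²*v + 22 = v*X² + 22 = 22 + v*X²)
(-422 + Q(x, 1))² = (-422 + (22 + 1*(14/9)²))² = (-422 + (22 + 1*(196/81)))² = (-422 + (22 + 196/81))² = (-422 + 1978/81)² = (-32204/81)² = 1037097616/6561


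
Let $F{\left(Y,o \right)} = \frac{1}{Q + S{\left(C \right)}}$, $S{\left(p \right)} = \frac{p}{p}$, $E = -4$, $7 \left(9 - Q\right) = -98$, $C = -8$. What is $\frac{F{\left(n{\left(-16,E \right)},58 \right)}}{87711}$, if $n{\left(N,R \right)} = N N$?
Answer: $\frac{1}{2105064} \approx 4.7504 \cdot 10^{-7}$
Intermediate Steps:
$Q = 23$ ($Q = 9 - -14 = 9 + 14 = 23$)
$n{\left(N,R \right)} = N^{2}$
$S{\left(p \right)} = 1$
$F{\left(Y,o \right)} = \frac{1}{24}$ ($F{\left(Y,o \right)} = \frac{1}{23 + 1} = \frac{1}{24}$)
$\frac{F{\left(n{\left(-16,E \right)},58 \right)}}{87711} = \frac{1}{24 \cdot 87711} = \frac{1}{24} \cdot \frac{1}{87711} = \frac{1}{2105064}$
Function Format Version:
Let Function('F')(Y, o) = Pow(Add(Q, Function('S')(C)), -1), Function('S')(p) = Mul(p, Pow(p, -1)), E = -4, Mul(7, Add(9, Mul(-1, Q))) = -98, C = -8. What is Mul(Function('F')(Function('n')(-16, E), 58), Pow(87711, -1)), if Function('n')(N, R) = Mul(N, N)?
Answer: Rational(1, 2105064) ≈ 4.7504e-7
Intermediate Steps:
Q = 23 (Q = Add(9, Mul(Rational(-1, 7), -98)) = Add(9, 14) = 23)
Function('n')(N, R) = Pow(N, 2)
Function('S')(p) = 1
Function('F')(Y, o) = Rational(1, 24) (Function('F')(Y, o) = Pow(Add(23, 1), -1) = Pow(24, -1) = Rational(1, 24))
Mul(Function('F')(Function('n')(-16, E), 58), Pow(87711, -1)) = Mul(Rational(1, 24), Pow(87711, -1)) = Mul(Rational(1, 24), Rational(1, 87711)) = Rational(1, 2105064)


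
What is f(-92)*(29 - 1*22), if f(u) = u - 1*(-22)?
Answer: -490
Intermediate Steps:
f(u) = 22 + u (f(u) = u + 22 = 22 + u)
f(-92)*(29 - 1*22) = (22 - 92)*(29 - 1*22) = -70*(29 - 22) = -70*7 = -490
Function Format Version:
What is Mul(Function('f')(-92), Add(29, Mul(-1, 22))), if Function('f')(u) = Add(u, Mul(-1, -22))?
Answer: -490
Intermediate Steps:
Function('f')(u) = Add(22, u) (Function('f')(u) = Add(u, 22) = Add(22, u))
Mul(Function('f')(-92), Add(29, Mul(-1, 22))) = Mul(Add(22, -92), Add(29, Mul(-1, 22))) = Mul(-70, Add(29, -22)) = Mul(-70, 7) = -490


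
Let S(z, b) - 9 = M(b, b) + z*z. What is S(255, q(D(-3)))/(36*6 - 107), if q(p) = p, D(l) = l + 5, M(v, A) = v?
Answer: 65036/109 ≈ 596.66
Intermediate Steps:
D(l) = 5 + l
S(z, b) = 9 + b + z² (S(z, b) = 9 + (b + z*z) = 9 + (b + z²) = 9 + b + z²)
S(255, q(D(-3)))/(36*6 - 107) = (9 + (5 - 3) + 255²)/(36*6 - 107) = (9 + 2 + 65025)/(216 - 107) = 65036/109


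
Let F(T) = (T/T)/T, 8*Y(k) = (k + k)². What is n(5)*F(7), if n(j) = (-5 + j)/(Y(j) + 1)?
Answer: 0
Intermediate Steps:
Y(k) = k²/2 (Y(k) = (k + k)²/8 = (2*k)²/8 = (4*k²)/8 = k²/2)
F(T) = 1/T
n(j) = (-5 + j)/(1 + j²/2) (n(j) = (-5 + j)/(j²/2 + 1) = (-5 + j)/(1 + j²/2))
n(5)*F(7) = (2*(-5 + 5)/(2 + 5²))/7 = (2*0/(2 + 25))*(⅐) = (2*0/27)*(⅐) = (2*(1/27)*0)*(⅐) = 0*(⅐) = 0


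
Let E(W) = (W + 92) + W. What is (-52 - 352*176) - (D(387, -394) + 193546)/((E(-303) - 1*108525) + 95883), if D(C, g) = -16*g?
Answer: -407762387/6578 ≈ -61989.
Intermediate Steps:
E(W) = 92 + 2*W (E(W) = (92 + W) + W = 92 + 2*W)
(-52 - 352*176) - (D(387, -394) + 193546)/((E(-303) - 1*108525) + 95883) = (-52 - 352*176) - (-16*(-394) + 193546)/(((92 + 2*(-303)) - 1*108525) + 95883) = (-52 - 61952) - (6304 + 193546)/(((92 - 606) - 108525) + 95883) = -62004 - 199850/((-514 - 108525) + 95883) = -62004 - 199850/(-109039 + 95883) = -62004 - 199850/(-13156) = -62004 - 199850*(-1)/13156 = -62004 - 1*(-99925/6578) = -62004 + 99925/6578 = -407762387/6578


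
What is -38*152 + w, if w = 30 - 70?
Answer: -5816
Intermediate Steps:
w = -40
-38*152 + w = -38*152 - 40 = -5776 - 40 = -5816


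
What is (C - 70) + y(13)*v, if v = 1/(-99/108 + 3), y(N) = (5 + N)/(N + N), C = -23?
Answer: -30117/325 ≈ -92.668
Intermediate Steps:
y(N) = (5 + N)/(2*N) (y(N) = (5 + N)/((2*N)) = (5 + N)*(1/(2*N)) = (5 + N)/(2*N))
v = 12/25 (v = 1/(-99*1/108 + 3) = 1/(-11/12 + 3) = 1/(25/12) = 12/25 ≈ 0.48000)
(C - 70) + y(13)*v = (-23 - 70) + ((½)*(5 + 13)/13)*(12/25) = -93 + ((½)*(1/13)*18)*(12/25) = -93 + (9/13)*(12/25) = -93 + 108/325 = -30117/325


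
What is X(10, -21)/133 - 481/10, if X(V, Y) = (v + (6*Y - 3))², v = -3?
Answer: 110267/1330 ≈ 82.907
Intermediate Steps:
X(V, Y) = (-6 + 6*Y)² (X(V, Y) = (-3 + (6*Y - 3))² = (-3 + (-3 + 6*Y))² = (-6 + 6*Y)²)
X(10, -21)/133 - 481/10 = (36*(-1 - 21)²)/133 - 481/10 = (36*(-22)²)*(1/133) - 481*⅒ = (36*484)*(1/133) - 481/10 = 17424*(1/133) - 481/10 = 17424/133 - 481/10 = 110267/1330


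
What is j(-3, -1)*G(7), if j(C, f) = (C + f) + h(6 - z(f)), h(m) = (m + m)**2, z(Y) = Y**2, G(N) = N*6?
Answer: 4032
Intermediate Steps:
G(N) = 6*N
h(m) = 4*m**2 (h(m) = (2*m)**2 = 4*m**2)
j(C, f) = C + f + 4*(6 - f**2)**2 (j(C, f) = (C + f) + 4*(6 - f**2)**2 = C + f + 4*(6 - f**2)**2)
j(-3, -1)*G(7) = (-3 - 1 + 4*(-6 + (-1)**2)**2)*(6*7) = (-3 - 1 + 4*(-6 + 1)**2)*42 = (-3 - 1 + 4*(-5)**2)*42 = (-3 - 1 + 4*25)*42 = (-3 - 1 + 100)*42 = 96*42 = 4032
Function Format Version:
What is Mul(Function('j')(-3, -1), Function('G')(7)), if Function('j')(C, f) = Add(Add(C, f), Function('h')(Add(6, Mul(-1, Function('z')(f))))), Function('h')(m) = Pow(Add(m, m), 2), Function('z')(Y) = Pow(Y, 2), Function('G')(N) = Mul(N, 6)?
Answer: 4032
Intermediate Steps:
Function('G')(N) = Mul(6, N)
Function('h')(m) = Mul(4, Pow(m, 2)) (Function('h')(m) = Pow(Mul(2, m), 2) = Mul(4, Pow(m, 2)))
Function('j')(C, f) = Add(C, f, Mul(4, Pow(Add(6, Mul(-1, Pow(f, 2))), 2))) (Function('j')(C, f) = Add(Add(C, f), Mul(4, Pow(Add(6, Mul(-1, Pow(f, 2))), 2))) = Add(C, f, Mul(4, Pow(Add(6, Mul(-1, Pow(f, 2))), 2))))
Mul(Function('j')(-3, -1), Function('G')(7)) = Mul(Add(-3, -1, Mul(4, Pow(Add(-6, Pow(-1, 2)), 2))), Mul(6, 7)) = Mul(Add(-3, -1, Mul(4, Pow(Add(-6, 1), 2))), 42) = Mul(Add(-3, -1, Mul(4, Pow(-5, 2))), 42) = Mul(Add(-3, -1, Mul(4, 25)), 42) = Mul(Add(-3, -1, 100), 42) = Mul(96, 42) = 4032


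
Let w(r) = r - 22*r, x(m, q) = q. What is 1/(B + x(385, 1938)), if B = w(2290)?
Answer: -1/46152 ≈ -2.1668e-5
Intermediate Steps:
w(r) = -21*r
B = -48090 (B = -21*2290 = -48090)
1/(B + x(385, 1938)) = 1/(-48090 + 1938) = 1/(-46152) = -1/46152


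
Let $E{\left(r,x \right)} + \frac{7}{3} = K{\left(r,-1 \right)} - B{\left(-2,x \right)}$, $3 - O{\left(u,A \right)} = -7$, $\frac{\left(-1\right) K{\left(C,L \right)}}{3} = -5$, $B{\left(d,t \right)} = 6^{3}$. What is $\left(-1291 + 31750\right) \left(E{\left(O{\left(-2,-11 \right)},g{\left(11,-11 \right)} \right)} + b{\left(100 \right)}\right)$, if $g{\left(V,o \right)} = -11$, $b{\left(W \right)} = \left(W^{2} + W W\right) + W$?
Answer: $606032570$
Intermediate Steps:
$b{\left(W \right)} = W + 2 W^{2}$ ($b{\left(W \right)} = \left(W^{2} + W^{2}\right) + W = 2 W^{2} + W = W + 2 W^{2}$)
$B{\left(d,t \right)} = 216$
$K{\left(C,L \right)} = 15$ ($K{\left(C,L \right)} = \left(-3\right) \left(-5\right) = 15$)
$O{\left(u,A \right)} = 10$ ($O{\left(u,A \right)} = 3 - -7 = 3 + 7 = 10$)
$E{\left(r,x \right)} = - \frac{610}{3}$ ($E{\left(r,x \right)} = - \frac{7}{3} + \left(15 - 216\right) = - \frac{7}{3} - 201 = - \frac{610}{3}$)
$\left(-1291 + 31750\right) \left(E{\left(O{\left(-2,-11 \right)},g{\left(11,-11 \right)} \right)} + b{\left(100 \right)}\right) = \left(-1291 + 31750\right) \left(- \frac{610}{3} + 100 \left(1 + 2 \cdot 100\right)\right) = 30459 \left(- \frac{610}{3} + 100 \left(1 + 200\right)\right) = 30459 \left(- \frac{610}{3} + 100 \cdot 201\right) = 30459 \left(- \frac{610}{3} + 20100\right) = 30459 \cdot \frac{59690}{3} = 606032570$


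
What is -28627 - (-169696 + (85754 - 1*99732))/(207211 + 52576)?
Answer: -7436738775/259787 ≈ -28626.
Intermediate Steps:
-28627 - (-169696 + (85754 - 1*99732))/(207211 + 52576) = -28627 - (-169696 + (85754 - 99732))/259787 = -28627 - (-169696 - 13978)/259787 = -28627 - (-183674)/259787 = -28627 - 1*(-183674/259787) = -28627 + 183674/259787 = -7436738775/259787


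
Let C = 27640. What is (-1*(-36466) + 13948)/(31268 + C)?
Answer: 25207/29454 ≈ 0.85581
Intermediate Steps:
(-1*(-36466) + 13948)/(31268 + C) = (-1*(-36466) + 13948)/(31268 + 27640) = (36466 + 13948)/58908 = 50414*(1/58908) = 25207/29454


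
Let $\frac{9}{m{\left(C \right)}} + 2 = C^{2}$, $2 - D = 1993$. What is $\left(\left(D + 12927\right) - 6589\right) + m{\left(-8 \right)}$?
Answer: $\frac{269523}{62} \approx 4347.1$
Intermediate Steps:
$D = -1991$ ($D = 2 - 1993 = -1991$)
$m{\left(C \right)} = \frac{9}{-2 + C^{2}}$
$\left(\left(D + 12927\right) - 6589\right) + m{\left(-8 \right)} = \left(\left(-1991 + 12927\right) - 6589\right) + \frac{9}{-2 + \left(-8\right)^{2}} = \left(10936 - 6589\right) + \frac{9}{-2 + 64} = 4347 + \frac{9}{62} = \frac{269523}{62}$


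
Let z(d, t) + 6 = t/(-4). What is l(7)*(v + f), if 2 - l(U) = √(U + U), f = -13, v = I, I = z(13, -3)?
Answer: -73/2 + 73*√14/4 ≈ 31.785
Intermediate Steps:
z(d, t) = -6 - t/4 (z(d, t) = -6 + t/(-4) = -6 + t*(-¼) = -6 - t/4)
I = -21/4 (I = -6 - ¼*(-3) = -6 + ¾ = -21/4 ≈ -5.2500)
v = -21/4 ≈ -5.2500
l(U) = 2 - √2*√U (l(U) = 2 - √(U + U) = 2 - √(2*U) = 2 - √2*√U)
l(7)*(v + f) = (2 - √2*√7)*(-21/4 - 13) = (2 - √14)*(-73/4) = -73/2 + 73*√14/4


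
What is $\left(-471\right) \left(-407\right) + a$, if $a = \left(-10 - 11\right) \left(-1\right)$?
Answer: $191718$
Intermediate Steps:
$a = 21$ ($a = \left(-21\right) \left(-1\right) = 21$)
$\left(-471\right) \left(-407\right) + a = \left(-471\right) \left(-407\right) + 21 = 191697 + 21 = 191718$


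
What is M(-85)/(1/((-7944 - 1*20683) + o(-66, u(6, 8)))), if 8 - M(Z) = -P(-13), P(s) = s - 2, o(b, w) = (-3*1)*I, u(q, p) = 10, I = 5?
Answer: 200494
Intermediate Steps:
o(b, w) = -15 (o(b, w) = -3*1*5 = -3*5 = -15)
P(s) = -2 + s
M(Z) = -7 (M(Z) = 8 - (-1)*(-2 - 13) = 8 - (-1)*(-15) = 8 - 1*15 = 8 - 15 = -7)
M(-85)/(1/((-7944 - 1*20683) + o(-66, u(6, 8)))) = -(-55713 - 144781) = -7/(1/((-7944 - 20683) - 15)) = -7/(1/(-28627 - 15)) = -7/(1/(-28642)) = -7/(-1/28642) = -7*(-28642) = 200494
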